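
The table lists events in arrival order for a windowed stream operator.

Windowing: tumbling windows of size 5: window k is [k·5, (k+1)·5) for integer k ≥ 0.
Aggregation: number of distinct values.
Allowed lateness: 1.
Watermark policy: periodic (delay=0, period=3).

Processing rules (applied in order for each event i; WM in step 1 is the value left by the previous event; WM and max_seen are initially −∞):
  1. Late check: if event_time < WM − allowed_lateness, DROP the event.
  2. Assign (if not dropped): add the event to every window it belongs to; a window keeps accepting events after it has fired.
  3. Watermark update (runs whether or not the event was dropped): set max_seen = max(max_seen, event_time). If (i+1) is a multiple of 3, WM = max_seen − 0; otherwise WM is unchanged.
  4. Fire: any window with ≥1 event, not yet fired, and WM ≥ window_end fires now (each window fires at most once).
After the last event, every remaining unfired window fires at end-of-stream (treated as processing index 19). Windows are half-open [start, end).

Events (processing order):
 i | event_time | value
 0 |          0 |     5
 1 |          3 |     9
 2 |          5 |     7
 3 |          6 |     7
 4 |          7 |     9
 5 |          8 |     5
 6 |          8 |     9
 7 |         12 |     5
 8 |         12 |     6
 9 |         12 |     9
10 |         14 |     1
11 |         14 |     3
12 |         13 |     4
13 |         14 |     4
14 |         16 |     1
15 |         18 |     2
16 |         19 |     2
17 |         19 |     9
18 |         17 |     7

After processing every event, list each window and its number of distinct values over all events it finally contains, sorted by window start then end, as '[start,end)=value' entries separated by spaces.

[0,5)=2 [5,10)=3 [10,15)=6 [15,20)=3

i=0 t=0 v=5: → [0,5); WM=−∞
i=1 t=3 v=9: → [0,5); WM=−∞
i=2 t=5 v=7: → [5,10); WM=5; [0,5) fires=2
i=3 t=6 v=7: → [5,10); WM=5
i=4 t=7 v=9: → [5,10); WM=5
i=5 t=8 v=5: → [5,10); WM=8
i=6 t=8 v=9: → [5,10); WM=8
i=7 t=12 v=5: → [10,15); WM=8
i=8 t=12 v=6: → [10,15); WM=12; [5,10) fires=3
i=9 t=12 v=9: → [10,15); WM=12
i=10 t=14 v=1: → [10,15); WM=12
i=11 t=14 v=3: → [10,15); WM=14
i=12 t=13 v=4: → [10,15); WM=14
i=13 t=14 v=4: → [10,15); WM=14
i=14 t=16 v=1: → [15,20); WM=16; [10,15) fires=6
i=15 t=18 v=2: → [15,20); WM=16
i=16 t=19 v=2: → [15,20); WM=16
i=17 t=19 v=9: → [15,20); WM=19
i=18 t=17 v=7: DROP (t<19-1); WM=19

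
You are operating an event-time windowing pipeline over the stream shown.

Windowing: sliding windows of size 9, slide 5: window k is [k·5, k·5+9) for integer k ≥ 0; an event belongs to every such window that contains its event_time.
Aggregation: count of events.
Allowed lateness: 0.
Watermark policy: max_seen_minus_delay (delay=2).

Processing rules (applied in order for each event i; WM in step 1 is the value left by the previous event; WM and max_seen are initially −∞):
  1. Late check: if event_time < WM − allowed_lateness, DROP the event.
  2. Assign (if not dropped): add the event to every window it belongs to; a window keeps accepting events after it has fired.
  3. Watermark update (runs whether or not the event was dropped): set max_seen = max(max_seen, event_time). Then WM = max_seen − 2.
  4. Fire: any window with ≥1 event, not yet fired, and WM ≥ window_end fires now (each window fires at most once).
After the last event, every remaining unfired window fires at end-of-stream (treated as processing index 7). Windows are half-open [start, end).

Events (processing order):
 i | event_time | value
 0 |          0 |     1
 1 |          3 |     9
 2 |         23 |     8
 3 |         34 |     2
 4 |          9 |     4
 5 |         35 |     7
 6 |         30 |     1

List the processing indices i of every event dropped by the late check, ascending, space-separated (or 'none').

i=0 t=0 v=1: → [0,9); WM=-2
i=1 t=3 v=9: → [0,9); WM=1
i=2 t=23 v=8: → [20,29),[15,24); WM=21; [0,9) fires=2
i=3 t=34 v=2: → [30,39); WM=32; [15,24) fires=1 [20,29) fires=1
i=4 t=9 v=4: DROP (t<32-0); WM=32
i=5 t=35 v=7: → [35,44),[30,39); WM=33
i=6 t=30 v=1: DROP (t<33-0); WM=33

4 6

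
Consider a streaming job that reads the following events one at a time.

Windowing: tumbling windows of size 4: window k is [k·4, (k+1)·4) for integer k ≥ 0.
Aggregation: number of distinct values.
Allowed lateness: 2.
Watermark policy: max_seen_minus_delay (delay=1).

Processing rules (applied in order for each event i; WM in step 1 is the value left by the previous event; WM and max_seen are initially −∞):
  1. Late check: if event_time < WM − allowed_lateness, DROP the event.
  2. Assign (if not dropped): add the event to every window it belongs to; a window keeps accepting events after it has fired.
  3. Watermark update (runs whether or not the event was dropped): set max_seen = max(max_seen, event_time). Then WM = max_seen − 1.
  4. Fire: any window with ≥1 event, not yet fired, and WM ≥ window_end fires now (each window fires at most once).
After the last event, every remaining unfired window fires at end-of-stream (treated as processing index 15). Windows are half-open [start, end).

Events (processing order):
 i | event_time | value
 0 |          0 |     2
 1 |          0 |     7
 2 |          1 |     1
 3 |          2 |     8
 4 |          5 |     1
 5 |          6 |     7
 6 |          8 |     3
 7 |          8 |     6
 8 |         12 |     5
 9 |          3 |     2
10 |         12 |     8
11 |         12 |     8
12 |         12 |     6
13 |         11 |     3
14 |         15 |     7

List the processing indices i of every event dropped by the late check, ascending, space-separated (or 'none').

9

i=0 t=0 v=2: → [0,4); WM=-1
i=1 t=0 v=7: → [0,4); WM=-1
i=2 t=1 v=1: → [0,4); WM=0
i=3 t=2 v=8: → [0,4); WM=1
i=4 t=5 v=1: → [4,8); WM=4; [0,4) fires=4
i=5 t=6 v=7: → [4,8); WM=5
i=6 t=8 v=3: → [8,12); WM=7
i=7 t=8 v=6: → [8,12); WM=7
i=8 t=12 v=5: → [12,16); WM=11; [4,8) fires=2
i=9 t=3 v=2: DROP (t<11-2); WM=11
i=10 t=12 v=8: → [12,16); WM=11
i=11 t=12 v=8: → [12,16); WM=11
i=12 t=12 v=6: → [12,16); WM=11
i=13 t=11 v=3: → [8,12); WM=11
i=14 t=15 v=7: → [12,16); WM=14; [8,12) fires=2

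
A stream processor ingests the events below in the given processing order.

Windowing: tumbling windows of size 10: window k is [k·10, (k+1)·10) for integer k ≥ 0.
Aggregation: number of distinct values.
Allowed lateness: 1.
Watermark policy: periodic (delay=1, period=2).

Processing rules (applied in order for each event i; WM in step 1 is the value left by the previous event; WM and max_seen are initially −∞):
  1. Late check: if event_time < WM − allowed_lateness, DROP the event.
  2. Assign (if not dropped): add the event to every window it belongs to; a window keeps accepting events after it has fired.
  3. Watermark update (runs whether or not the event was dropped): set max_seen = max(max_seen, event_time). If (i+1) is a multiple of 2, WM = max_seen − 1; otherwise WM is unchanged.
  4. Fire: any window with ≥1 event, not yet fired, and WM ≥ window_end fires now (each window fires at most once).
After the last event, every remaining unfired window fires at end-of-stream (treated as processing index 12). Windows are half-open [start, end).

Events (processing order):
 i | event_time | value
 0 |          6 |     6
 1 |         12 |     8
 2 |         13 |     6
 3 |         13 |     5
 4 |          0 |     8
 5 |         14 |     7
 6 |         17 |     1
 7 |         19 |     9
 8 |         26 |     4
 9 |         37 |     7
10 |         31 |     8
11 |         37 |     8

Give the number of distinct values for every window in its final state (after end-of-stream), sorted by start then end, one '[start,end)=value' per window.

[0,10)=1 [10,20)=6 [20,30)=1 [30,40)=2

i=0 t=6 v=6: → [0,10); WM=−∞
i=1 t=12 v=8: → [10,20); WM=11; [0,10) fires=1
i=2 t=13 v=6: → [10,20); WM=11
i=3 t=13 v=5: → [10,20); WM=12
i=4 t=0 v=8: DROP (t<12-1); WM=12
i=5 t=14 v=7: → [10,20); WM=13
i=6 t=17 v=1: → [10,20); WM=13
i=7 t=19 v=9: → [10,20); WM=18
i=8 t=26 v=4: → [20,30); WM=18
i=9 t=37 v=7: → [30,40); WM=36; [10,20) fires=6 [20,30) fires=1
i=10 t=31 v=8: DROP (t<36-1); WM=36
i=11 t=37 v=8: → [30,40); WM=36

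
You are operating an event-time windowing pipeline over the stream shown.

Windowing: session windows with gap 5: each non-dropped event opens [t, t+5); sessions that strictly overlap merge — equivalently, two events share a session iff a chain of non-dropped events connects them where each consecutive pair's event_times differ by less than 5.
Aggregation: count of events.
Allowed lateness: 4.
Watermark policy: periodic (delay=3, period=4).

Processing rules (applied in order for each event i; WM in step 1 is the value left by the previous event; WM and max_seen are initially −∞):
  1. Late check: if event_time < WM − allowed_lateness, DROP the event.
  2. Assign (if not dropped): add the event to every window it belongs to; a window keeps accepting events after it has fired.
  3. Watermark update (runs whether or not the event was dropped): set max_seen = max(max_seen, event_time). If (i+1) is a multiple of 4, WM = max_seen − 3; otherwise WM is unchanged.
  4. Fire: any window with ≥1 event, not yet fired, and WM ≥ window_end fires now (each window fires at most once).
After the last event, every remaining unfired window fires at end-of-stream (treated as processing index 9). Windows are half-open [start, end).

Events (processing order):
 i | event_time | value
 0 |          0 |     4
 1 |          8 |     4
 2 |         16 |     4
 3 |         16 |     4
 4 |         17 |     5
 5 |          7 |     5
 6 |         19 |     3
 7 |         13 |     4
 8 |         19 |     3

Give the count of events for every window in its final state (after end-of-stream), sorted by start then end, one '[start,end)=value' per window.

i=0 t=0 v=4: → [0,5); WM=−∞
i=1 t=8 v=4: → [8,13); WM=−∞
i=2 t=16 v=4: → [16,21); WM=−∞
i=3 t=16 v=4: → [16,21); WM=13
i=4 t=17 v=5: → [16,22); WM=13
i=5 t=7 v=5: DROP (t<13-4); WM=13
i=6 t=19 v=3: → [16,24); WM=13
i=7 t=13 v=4: → [13,24); WM=16
i=8 t=19 v=3: → [13,24); WM=16

[0,5)=1 [8,13)=1 [13,24)=6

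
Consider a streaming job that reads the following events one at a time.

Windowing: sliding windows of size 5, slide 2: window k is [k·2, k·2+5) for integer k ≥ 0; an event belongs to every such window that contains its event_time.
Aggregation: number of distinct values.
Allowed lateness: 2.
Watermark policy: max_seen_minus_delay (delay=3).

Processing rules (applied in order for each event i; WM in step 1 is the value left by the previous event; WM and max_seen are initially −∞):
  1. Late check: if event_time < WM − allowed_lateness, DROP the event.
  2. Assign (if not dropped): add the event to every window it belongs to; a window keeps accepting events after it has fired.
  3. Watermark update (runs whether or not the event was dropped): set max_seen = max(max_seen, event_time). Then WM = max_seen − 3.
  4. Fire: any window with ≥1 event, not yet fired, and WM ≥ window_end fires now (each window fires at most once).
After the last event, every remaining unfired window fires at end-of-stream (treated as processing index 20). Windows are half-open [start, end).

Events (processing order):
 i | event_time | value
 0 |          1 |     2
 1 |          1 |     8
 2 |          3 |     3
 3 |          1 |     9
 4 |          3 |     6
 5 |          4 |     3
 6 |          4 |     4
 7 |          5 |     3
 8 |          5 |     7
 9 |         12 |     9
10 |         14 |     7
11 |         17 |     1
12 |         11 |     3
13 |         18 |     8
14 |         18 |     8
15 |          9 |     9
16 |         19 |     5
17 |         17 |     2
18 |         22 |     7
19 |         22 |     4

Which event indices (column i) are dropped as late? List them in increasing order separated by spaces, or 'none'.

12 15

i=0 t=1 v=2: → [0,5); WM=-2
i=1 t=1 v=8: → [0,5); WM=-2
i=2 t=3 v=3: → [2,7),[0,5); WM=0
i=3 t=1 v=9: → [0,5); WM=0
i=4 t=3 v=6: → [2,7),[0,5); WM=0
i=5 t=4 v=3: → [4,9),[2,7),[0,5); WM=1
i=6 t=4 v=4: → [4,9),[2,7),[0,5); WM=1
i=7 t=5 v=3: → [4,9),[2,7); WM=2
i=8 t=5 v=7: → [4,9),[2,7); WM=2
i=9 t=12 v=9: → [12,17),[10,15),[8,13); WM=9; [0,5) fires=6 [2,7) fires=4 [4,9) fires=3
i=10 t=14 v=7: → [14,19),[12,17),[10,15); WM=11
i=11 t=17 v=1: → [16,21),[14,19); WM=14; [8,13) fires=1
i=12 t=11 v=3: DROP (t<14-2); WM=14
i=13 t=18 v=8: → [18,23),[16,21),[14,19); WM=15; [10,15) fires=2
i=14 t=18 v=8: → [18,23),[16,21),[14,19); WM=15
i=15 t=9 v=9: DROP (t<15-2); WM=15
i=16 t=19 v=5: → [18,23),[16,21); WM=16
i=17 t=17 v=2: → [16,21),[14,19); WM=16
i=18 t=22 v=7: → [22,27),[20,25),[18,23); WM=19; [12,17) fires=2 [14,19) fires=4
i=19 t=22 v=4: → [22,27),[20,25),[18,23); WM=19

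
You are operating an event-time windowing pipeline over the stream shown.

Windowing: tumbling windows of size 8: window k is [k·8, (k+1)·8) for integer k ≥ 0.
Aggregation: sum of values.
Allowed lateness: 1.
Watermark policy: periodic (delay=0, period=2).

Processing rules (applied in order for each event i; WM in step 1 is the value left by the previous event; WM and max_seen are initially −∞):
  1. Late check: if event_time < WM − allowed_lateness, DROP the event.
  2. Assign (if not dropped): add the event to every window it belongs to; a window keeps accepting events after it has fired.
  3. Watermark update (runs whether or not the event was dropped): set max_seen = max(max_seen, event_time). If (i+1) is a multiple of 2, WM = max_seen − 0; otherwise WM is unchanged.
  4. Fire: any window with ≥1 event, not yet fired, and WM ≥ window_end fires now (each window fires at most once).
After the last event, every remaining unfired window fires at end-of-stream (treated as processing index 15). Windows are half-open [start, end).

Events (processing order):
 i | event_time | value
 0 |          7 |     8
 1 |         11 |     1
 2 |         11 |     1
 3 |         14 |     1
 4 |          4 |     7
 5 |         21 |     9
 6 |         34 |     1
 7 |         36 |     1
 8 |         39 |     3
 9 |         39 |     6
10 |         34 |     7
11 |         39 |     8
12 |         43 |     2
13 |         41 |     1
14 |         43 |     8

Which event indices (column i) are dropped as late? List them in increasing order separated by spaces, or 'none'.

4 10

i=0 t=7 v=8: → [0,8); WM=−∞
i=1 t=11 v=1: → [8,16); WM=11; [0,8) fires=8
i=2 t=11 v=1: → [8,16); WM=11
i=3 t=14 v=1: → [8,16); WM=14
i=4 t=4 v=7: DROP (t<14-1); WM=14
i=5 t=21 v=9: → [16,24); WM=21; [8,16) fires=3
i=6 t=34 v=1: → [32,40); WM=21
i=7 t=36 v=1: → [32,40); WM=36; [16,24) fires=9
i=8 t=39 v=3: → [32,40); WM=36
i=9 t=39 v=6: → [32,40); WM=39
i=10 t=34 v=7: DROP (t<39-1); WM=39
i=11 t=39 v=8: → [32,40); WM=39
i=12 t=43 v=2: → [40,48); WM=39
i=13 t=41 v=1: → [40,48); WM=43; [32,40) fires=19
i=14 t=43 v=8: → [40,48); WM=43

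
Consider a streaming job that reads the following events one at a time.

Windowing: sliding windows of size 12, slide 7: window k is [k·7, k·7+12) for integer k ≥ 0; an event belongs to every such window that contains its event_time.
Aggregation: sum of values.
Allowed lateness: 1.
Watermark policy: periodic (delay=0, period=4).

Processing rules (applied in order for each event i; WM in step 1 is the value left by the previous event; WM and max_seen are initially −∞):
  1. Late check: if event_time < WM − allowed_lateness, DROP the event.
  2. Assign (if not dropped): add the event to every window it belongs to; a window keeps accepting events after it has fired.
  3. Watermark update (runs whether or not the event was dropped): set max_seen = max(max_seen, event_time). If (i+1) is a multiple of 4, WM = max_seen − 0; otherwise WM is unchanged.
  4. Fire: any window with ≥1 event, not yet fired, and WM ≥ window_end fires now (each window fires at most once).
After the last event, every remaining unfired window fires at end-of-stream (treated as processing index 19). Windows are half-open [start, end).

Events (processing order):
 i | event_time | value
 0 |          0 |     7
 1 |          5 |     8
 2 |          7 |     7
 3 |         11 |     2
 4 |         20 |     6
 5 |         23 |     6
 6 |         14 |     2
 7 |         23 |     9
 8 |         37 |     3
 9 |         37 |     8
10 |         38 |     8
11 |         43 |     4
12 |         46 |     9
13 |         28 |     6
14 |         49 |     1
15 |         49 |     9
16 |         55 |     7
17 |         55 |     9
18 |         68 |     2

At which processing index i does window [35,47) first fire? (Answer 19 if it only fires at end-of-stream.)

i=0 t=0 v=7: → [0,12); WM=−∞
i=1 t=5 v=8: → [0,12); WM=−∞
i=2 t=7 v=7: → [7,19),[0,12); WM=−∞
i=3 t=11 v=2: → [7,19),[0,12); WM=11
i=4 t=20 v=6: → [14,26); WM=11
i=5 t=23 v=6: → [21,33),[14,26); WM=11
i=6 t=14 v=2: → [14,26),[7,19); WM=11
i=7 t=23 v=9: → [21,33),[14,26); WM=23; [0,12) fires=24 [7,19) fires=11
i=8 t=37 v=3: → [35,47),[28,40); WM=23
i=9 t=37 v=8: → [35,47),[28,40); WM=23
i=10 t=38 v=8: → [35,47),[28,40); WM=23
i=11 t=43 v=4: → [42,54),[35,47); WM=43; [14,26) fires=23 [21,33) fires=15 [28,40) fires=19
i=12 t=46 v=9: → [42,54),[35,47); WM=43
i=13 t=28 v=6: DROP (t<43-1); WM=43
i=14 t=49 v=1: → [49,61),[42,54); WM=43
i=15 t=49 v=9: → [49,61),[42,54); WM=49; [35,47) fires=32
i=16 t=55 v=7: → [49,61); WM=49
i=17 t=55 v=9: → [49,61); WM=49
i=18 t=68 v=2: → [63,75); WM=49

15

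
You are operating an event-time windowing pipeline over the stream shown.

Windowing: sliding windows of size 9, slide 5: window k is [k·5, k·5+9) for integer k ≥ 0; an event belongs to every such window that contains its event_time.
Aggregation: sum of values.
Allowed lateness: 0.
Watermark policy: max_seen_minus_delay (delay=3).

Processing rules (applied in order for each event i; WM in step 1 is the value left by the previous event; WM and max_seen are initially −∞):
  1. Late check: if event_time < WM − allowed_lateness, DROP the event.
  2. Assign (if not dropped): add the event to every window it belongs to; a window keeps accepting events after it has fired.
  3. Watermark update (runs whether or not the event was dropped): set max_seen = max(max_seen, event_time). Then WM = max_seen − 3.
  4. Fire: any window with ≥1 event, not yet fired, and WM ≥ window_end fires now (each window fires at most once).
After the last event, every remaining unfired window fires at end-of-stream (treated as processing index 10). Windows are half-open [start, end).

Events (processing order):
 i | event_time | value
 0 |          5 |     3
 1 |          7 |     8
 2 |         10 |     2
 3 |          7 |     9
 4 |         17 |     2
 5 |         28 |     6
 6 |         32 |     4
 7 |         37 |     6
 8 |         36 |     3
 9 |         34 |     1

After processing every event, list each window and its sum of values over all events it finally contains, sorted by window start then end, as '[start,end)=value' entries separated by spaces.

[0,9)=20 [5,14)=22 [10,19)=4 [15,24)=2 [20,29)=6 [25,34)=10 [30,39)=14 [35,44)=9

i=0 t=5 v=3: → [5,14),[0,9); WM=2
i=1 t=7 v=8: → [5,14),[0,9); WM=4
i=2 t=10 v=2: → [10,19),[5,14); WM=7
i=3 t=7 v=9: → [5,14),[0,9); WM=7
i=4 t=17 v=2: → [15,24),[10,19); WM=14; [0,9) fires=20 [5,14) fires=22
i=5 t=28 v=6: → [25,34),[20,29); WM=25; [10,19) fires=4 [15,24) fires=2
i=6 t=32 v=4: → [30,39),[25,34); WM=29; [20,29) fires=6
i=7 t=37 v=6: → [35,44),[30,39); WM=34; [25,34) fires=10
i=8 t=36 v=3: → [35,44),[30,39); WM=34
i=9 t=34 v=1: → [30,39); WM=34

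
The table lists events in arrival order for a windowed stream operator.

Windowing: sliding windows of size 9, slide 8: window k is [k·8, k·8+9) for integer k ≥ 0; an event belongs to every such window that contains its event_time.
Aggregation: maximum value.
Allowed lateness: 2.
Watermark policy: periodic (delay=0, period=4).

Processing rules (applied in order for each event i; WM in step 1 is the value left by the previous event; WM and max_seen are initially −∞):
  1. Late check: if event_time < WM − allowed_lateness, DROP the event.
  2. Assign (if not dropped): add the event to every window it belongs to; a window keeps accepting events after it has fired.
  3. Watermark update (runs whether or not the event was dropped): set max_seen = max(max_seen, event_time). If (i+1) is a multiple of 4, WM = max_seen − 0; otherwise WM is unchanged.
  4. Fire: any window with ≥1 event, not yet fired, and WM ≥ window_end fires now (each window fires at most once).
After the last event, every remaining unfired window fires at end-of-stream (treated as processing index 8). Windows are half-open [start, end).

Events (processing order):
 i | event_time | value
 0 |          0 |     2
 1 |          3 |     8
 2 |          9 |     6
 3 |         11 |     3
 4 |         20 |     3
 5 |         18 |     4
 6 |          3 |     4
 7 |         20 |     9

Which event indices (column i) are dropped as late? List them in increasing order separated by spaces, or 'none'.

6

i=0 t=0 v=2: → [0,9); WM=−∞
i=1 t=3 v=8: → [0,9); WM=−∞
i=2 t=9 v=6: → [8,17); WM=−∞
i=3 t=11 v=3: → [8,17); WM=11; [0,9) fires=8
i=4 t=20 v=3: → [16,25); WM=11
i=5 t=18 v=4: → [16,25); WM=11
i=6 t=3 v=4: DROP (t<11-2); WM=11
i=7 t=20 v=9: → [16,25); WM=20; [8,17) fires=6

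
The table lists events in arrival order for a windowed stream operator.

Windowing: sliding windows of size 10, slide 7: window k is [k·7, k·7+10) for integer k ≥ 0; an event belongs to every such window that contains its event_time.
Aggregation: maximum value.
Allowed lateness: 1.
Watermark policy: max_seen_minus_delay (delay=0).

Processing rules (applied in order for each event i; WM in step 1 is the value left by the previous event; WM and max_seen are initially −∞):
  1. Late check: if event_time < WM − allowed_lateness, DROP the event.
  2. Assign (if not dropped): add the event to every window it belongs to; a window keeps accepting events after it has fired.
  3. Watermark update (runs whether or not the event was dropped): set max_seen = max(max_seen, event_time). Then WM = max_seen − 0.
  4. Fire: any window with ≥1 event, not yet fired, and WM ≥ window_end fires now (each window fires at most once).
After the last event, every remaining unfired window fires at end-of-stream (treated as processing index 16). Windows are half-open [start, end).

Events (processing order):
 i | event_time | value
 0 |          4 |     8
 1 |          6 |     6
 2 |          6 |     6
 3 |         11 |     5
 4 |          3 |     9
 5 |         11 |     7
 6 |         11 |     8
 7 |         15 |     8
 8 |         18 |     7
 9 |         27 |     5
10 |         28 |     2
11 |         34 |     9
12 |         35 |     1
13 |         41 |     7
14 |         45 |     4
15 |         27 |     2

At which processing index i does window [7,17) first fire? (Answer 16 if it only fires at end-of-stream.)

i=0 t=4 v=8: → [0,10); WM=4
i=1 t=6 v=6: → [0,10); WM=6
i=2 t=6 v=6: → [0,10); WM=6
i=3 t=11 v=5: → [7,17); WM=11; [0,10) fires=8
i=4 t=3 v=9: DROP (t<11-1); WM=11
i=5 t=11 v=7: → [7,17); WM=11
i=6 t=11 v=8: → [7,17); WM=11
i=7 t=15 v=8: → [14,24),[7,17); WM=15
i=8 t=18 v=7: → [14,24); WM=18; [7,17) fires=8
i=9 t=27 v=5: → [21,31); WM=27; [14,24) fires=8
i=10 t=28 v=2: → [28,38),[21,31); WM=28
i=11 t=34 v=9: → [28,38); WM=34; [21,31) fires=5
i=12 t=35 v=1: → [35,45),[28,38); WM=35
i=13 t=41 v=7: → [35,45); WM=41; [28,38) fires=9
i=14 t=45 v=4: → [42,52); WM=45; [35,45) fires=7
i=15 t=27 v=2: DROP (t<45-1); WM=45

8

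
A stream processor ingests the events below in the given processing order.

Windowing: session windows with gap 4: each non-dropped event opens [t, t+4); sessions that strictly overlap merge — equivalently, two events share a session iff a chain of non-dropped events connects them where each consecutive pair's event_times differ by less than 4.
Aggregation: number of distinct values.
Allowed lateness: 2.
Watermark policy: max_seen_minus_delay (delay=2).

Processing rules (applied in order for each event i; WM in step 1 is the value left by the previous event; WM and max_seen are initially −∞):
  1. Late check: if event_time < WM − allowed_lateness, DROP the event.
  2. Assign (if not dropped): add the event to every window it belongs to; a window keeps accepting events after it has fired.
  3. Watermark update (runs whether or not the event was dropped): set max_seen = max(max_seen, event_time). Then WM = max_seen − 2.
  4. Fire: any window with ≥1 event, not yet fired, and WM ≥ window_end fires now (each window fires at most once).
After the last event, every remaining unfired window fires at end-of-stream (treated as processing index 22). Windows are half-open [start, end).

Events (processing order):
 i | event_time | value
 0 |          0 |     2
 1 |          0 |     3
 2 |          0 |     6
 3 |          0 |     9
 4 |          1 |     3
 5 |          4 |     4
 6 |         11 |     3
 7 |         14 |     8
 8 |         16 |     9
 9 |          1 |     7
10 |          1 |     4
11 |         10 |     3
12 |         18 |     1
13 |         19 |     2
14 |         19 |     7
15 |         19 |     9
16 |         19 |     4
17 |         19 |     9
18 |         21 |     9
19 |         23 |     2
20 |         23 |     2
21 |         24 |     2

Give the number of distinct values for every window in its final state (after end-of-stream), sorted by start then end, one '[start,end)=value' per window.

i=0 t=0 v=2: → [0,4); WM=-2
i=1 t=0 v=3: → [0,4); WM=-2
i=2 t=0 v=6: → [0,4); WM=-2
i=3 t=0 v=9: → [0,4); WM=-2
i=4 t=1 v=3: → [0,5); WM=-1
i=5 t=4 v=4: → [0,8); WM=2
i=6 t=11 v=3: → [11,15); WM=9
i=7 t=14 v=8: → [11,18); WM=12
i=8 t=16 v=9: → [11,20); WM=14
i=9 t=1 v=7: DROP (t<14-2); WM=14
i=10 t=1 v=4: DROP (t<14-2); WM=14
i=11 t=10 v=3: DROP (t<14-2); WM=14
i=12 t=18 v=1: → [11,22); WM=16
i=13 t=19 v=2: → [11,23); WM=17
i=14 t=19 v=7: → [11,23); WM=17
i=15 t=19 v=9: → [11,23); WM=17
i=16 t=19 v=4: → [11,23); WM=17
i=17 t=19 v=9: → [11,23); WM=17
i=18 t=21 v=9: → [11,25); WM=19
i=19 t=23 v=2: → [11,27); WM=21
i=20 t=23 v=2: → [11,27); WM=21
i=21 t=24 v=2: → [11,28); WM=22

[0,8)=5 [11,28)=7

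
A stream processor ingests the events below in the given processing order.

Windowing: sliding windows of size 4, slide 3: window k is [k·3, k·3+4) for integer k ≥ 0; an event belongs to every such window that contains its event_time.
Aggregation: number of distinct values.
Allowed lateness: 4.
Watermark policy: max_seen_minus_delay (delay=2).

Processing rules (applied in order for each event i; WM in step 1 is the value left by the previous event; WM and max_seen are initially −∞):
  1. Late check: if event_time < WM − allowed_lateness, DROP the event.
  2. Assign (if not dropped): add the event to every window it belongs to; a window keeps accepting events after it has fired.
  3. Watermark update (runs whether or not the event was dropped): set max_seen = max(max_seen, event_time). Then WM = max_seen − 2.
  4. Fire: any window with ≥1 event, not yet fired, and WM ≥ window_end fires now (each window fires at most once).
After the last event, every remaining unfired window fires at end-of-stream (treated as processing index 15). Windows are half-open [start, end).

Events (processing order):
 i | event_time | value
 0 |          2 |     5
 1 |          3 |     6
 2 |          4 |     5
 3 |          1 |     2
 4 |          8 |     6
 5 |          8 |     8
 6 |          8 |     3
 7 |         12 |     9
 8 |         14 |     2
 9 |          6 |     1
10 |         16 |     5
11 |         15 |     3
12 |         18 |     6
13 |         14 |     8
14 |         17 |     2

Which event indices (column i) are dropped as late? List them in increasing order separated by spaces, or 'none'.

i=0 t=2 v=5: → [0,4); WM=0
i=1 t=3 v=6: → [3,7),[0,4); WM=1
i=2 t=4 v=5: → [3,7); WM=2
i=3 t=1 v=2: → [0,4); WM=2
i=4 t=8 v=6: → [6,10); WM=6; [0,4) fires=3
i=5 t=8 v=8: → [6,10); WM=6
i=6 t=8 v=3: → [6,10); WM=6
i=7 t=12 v=9: → [12,16),[9,13); WM=10; [3,7) fires=2 [6,10) fires=3
i=8 t=14 v=2: → [12,16); WM=12
i=9 t=6 v=1: DROP (t<12-4); WM=12
i=10 t=16 v=5: → [15,19); WM=14; [9,13) fires=1
i=11 t=15 v=3: → [15,19),[12,16); WM=14
i=12 t=18 v=6: → [18,22),[15,19); WM=16; [12,16) fires=3
i=13 t=14 v=8: → [12,16); WM=16
i=14 t=17 v=2: → [15,19); WM=16

9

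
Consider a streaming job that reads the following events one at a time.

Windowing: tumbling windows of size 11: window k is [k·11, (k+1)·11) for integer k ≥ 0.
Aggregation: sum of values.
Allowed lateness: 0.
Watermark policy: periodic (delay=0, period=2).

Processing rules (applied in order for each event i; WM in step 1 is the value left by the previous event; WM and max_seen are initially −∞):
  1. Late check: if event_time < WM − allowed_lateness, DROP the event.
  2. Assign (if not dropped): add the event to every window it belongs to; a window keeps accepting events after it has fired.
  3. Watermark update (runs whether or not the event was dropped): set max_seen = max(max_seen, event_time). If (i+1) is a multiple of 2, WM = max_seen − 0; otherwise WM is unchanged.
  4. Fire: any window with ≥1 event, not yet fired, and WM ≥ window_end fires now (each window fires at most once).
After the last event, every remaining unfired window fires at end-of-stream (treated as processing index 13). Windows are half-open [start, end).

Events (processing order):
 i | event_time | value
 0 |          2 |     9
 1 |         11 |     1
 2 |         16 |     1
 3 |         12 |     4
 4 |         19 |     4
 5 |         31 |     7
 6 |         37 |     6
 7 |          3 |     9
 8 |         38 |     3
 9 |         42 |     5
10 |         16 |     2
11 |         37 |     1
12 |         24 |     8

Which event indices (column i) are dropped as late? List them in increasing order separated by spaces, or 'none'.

7 10 11 12

i=0 t=2 v=9: → [0,11); WM=−∞
i=1 t=11 v=1: → [11,22); WM=11; [0,11) fires=9
i=2 t=16 v=1: → [11,22); WM=11
i=3 t=12 v=4: → [11,22); WM=16
i=4 t=19 v=4: → [11,22); WM=16
i=5 t=31 v=7: → [22,33); WM=31; [11,22) fires=10
i=6 t=37 v=6: → [33,44); WM=31
i=7 t=3 v=9: DROP (t<31-0); WM=37; [22,33) fires=7
i=8 t=38 v=3: → [33,44); WM=37
i=9 t=42 v=5: → [33,44); WM=42
i=10 t=16 v=2: DROP (t<42-0); WM=42
i=11 t=37 v=1: DROP (t<42-0); WM=42
i=12 t=24 v=8: DROP (t<42-0); WM=42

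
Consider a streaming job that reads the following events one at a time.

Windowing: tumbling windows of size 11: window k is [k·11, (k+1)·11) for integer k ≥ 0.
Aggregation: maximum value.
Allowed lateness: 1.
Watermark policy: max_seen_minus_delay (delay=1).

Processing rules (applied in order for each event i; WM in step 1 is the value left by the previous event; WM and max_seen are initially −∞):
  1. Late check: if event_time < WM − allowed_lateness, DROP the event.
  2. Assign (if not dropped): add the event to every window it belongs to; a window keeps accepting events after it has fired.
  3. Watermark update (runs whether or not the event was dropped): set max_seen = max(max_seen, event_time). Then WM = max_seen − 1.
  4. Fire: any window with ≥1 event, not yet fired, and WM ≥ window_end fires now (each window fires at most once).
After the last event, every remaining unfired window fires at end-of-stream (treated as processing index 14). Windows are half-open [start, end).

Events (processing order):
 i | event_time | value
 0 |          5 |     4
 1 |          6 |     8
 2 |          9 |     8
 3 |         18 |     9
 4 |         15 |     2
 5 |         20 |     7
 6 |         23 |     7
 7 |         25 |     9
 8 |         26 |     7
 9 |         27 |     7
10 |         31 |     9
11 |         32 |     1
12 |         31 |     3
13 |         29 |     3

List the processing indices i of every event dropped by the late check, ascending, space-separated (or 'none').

4 13

i=0 t=5 v=4: → [0,11); WM=4
i=1 t=6 v=8: → [0,11); WM=5
i=2 t=9 v=8: → [0,11); WM=8
i=3 t=18 v=9: → [11,22); WM=17; [0,11) fires=8
i=4 t=15 v=2: DROP (t<17-1); WM=17
i=5 t=20 v=7: → [11,22); WM=19
i=6 t=23 v=7: → [22,33); WM=22; [11,22) fires=9
i=7 t=25 v=9: → [22,33); WM=24
i=8 t=26 v=7: → [22,33); WM=25
i=9 t=27 v=7: → [22,33); WM=26
i=10 t=31 v=9: → [22,33); WM=30
i=11 t=32 v=1: → [22,33); WM=31
i=12 t=31 v=3: → [22,33); WM=31
i=13 t=29 v=3: DROP (t<31-1); WM=31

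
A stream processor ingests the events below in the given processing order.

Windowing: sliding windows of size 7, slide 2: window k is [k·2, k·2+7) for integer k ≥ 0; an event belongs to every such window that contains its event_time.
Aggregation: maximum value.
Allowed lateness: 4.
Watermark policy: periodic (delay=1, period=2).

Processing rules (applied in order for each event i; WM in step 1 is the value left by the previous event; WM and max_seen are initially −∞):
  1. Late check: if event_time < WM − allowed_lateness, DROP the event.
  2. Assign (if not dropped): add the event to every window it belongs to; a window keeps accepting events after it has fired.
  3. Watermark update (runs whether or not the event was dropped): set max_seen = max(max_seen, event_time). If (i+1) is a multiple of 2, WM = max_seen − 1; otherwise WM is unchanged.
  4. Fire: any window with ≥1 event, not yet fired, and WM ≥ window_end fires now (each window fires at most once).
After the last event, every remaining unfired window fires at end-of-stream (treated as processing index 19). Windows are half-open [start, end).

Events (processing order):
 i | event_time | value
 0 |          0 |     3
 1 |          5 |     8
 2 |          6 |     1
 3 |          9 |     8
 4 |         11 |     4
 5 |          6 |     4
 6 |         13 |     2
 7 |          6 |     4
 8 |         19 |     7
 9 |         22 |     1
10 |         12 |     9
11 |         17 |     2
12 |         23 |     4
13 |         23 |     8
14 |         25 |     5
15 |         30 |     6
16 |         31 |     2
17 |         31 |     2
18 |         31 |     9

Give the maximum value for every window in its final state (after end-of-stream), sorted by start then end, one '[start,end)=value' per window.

i=0 t=0 v=3: → [0,7); WM=−∞
i=1 t=5 v=8: → [4,11),[2,9),[0,7); WM=4
i=2 t=6 v=1: → [6,13),[4,11),[2,9),[0,7); WM=4
i=3 t=9 v=8: → [8,15),[6,13),[4,11); WM=8; [0,7) fires=8
i=4 t=11 v=4: → [10,17),[8,15),[6,13); WM=8
i=5 t=6 v=4: → [6,13),[4,11),[2,9),[0,7); WM=10; [2,9) fires=8
i=6 t=13 v=2: → [12,19),[10,17),[8,15); WM=10
i=7 t=6 v=4: → [6,13),[4,11),[2,9),[0,7); WM=12; [4,11) fires=8
i=8 t=19 v=7: → [18,25),[16,23),[14,21); WM=12
i=9 t=22 v=1: → [22,29),[20,27),[18,25),[16,23); WM=21; [6,13) fires=8 [8,15) fires=8 [10,17) fires=4 [12,19) fires=2 [14,21) fires=7
i=10 t=12 v=9: DROP (t<21-4); WM=21
i=11 t=17 v=2: → [16,23),[14,21),[12,19); WM=21
i=12 t=23 v=4: → [22,29),[20,27),[18,25); WM=21
i=13 t=23 v=8: → [22,29),[20,27),[18,25); WM=22
i=14 t=25 v=5: → [24,31),[22,29),[20,27); WM=22
i=15 t=30 v=6: → [30,37),[28,35),[26,33),[24,31); WM=29; [16,23) fires=7 [18,25) fires=8 [20,27) fires=8 [22,29) fires=8
i=16 t=31 v=2: → [30,37),[28,35),[26,33); WM=29
i=17 t=31 v=2: → [30,37),[28,35),[26,33); WM=30
i=18 t=31 v=9: → [30,37),[28,35),[26,33); WM=30

[0,7)=8 [2,9)=8 [4,11)=8 [6,13)=8 [8,15)=8 [10,17)=4 [12,19)=2 [14,21)=7 [16,23)=7 [18,25)=8 [20,27)=8 [22,29)=8 [24,31)=6 [26,33)=9 [28,35)=9 [30,37)=9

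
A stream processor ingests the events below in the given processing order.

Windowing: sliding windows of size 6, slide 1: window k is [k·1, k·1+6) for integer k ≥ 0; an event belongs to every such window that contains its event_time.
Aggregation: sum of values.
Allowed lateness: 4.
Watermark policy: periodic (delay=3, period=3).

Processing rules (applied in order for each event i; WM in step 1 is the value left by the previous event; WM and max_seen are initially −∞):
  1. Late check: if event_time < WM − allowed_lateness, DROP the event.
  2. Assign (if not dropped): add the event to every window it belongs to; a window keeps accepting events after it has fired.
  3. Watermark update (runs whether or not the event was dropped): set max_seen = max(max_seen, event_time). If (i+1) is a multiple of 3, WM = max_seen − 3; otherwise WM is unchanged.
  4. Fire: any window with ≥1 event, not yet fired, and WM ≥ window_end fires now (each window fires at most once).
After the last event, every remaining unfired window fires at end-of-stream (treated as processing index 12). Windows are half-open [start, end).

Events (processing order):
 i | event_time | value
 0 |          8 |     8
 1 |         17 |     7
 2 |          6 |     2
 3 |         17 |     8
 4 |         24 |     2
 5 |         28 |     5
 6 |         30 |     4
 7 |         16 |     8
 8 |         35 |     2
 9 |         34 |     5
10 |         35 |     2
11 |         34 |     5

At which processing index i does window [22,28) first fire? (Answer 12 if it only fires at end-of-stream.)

8

i=0 t=8 v=8: → [8,14),[7,13),[6,12),[5,11),[4,10),[3,9); WM=−∞
i=1 t=17 v=7: → [17,23),[16,22),[15,21),[14,20),[13,19),[12,18); WM=−∞
i=2 t=6 v=2: → [6,12),[5,11),[4,10),[3,9),[2,8),[1,7); WM=14; [1,7) fires=2 [2,8) fires=2 [3,9) fires=10 [4,10) fires=10 [5,11) fires=10 [6,12) fires=10 [7,13) fires=8 [8,14) fires=8
i=3 t=17 v=8: → [17,23),[16,22),[15,21),[14,20),[13,19),[12,18); WM=14
i=4 t=24 v=2: → [24,30),[23,29),[22,28),[21,27),[20,26),[19,25); WM=14
i=5 t=28 v=5: → [28,34),[27,33),[26,32),[25,31),[24,30),[23,29); WM=25; [12,18) fires=15 [13,19) fires=15 [14,20) fires=15 [15,21) fires=15 [16,22) fires=15 [17,23) fires=15 [19,25) fires=2
i=6 t=30 v=4: → [30,36),[29,35),[28,34),[27,33),[26,32),[25,31); WM=25
i=7 t=16 v=8: DROP (t<25-4); WM=25
i=8 t=35 v=2: → [35,41),[34,40),[33,39),[32,38),[31,37),[30,36); WM=32; [20,26) fires=2 [21,27) fires=2 [22,28) fires=2 [23,29) fires=7 [24,30) fires=7 [25,31) fires=9 [26,32) fires=9
i=9 t=34 v=5: → [34,40),[33,39),[32,38),[31,37),[30,36),[29,35); WM=32
i=10 t=35 v=2: → [35,41),[34,40),[33,39),[32,38),[31,37),[30,36); WM=32
i=11 t=34 v=5: → [34,40),[33,39),[32,38),[31,37),[30,36),[29,35); WM=32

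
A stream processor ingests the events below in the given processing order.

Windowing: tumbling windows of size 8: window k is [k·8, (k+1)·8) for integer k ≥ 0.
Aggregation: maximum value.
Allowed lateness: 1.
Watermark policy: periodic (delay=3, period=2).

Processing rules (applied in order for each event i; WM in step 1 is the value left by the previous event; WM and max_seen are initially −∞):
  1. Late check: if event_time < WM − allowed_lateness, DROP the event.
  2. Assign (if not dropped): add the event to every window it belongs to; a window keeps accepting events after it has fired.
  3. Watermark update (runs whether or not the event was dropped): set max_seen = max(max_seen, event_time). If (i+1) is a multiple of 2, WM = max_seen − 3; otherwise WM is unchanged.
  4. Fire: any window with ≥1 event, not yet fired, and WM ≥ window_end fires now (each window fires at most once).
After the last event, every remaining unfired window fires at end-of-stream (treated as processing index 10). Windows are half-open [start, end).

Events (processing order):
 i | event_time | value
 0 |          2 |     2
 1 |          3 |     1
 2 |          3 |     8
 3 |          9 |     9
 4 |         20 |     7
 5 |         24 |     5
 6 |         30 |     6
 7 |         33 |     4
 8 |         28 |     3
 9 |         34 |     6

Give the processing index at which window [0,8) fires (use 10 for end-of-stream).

i=0 t=2 v=2: → [0,8); WM=−∞
i=1 t=3 v=1: → [0,8); WM=0
i=2 t=3 v=8: → [0,8); WM=0
i=3 t=9 v=9: → [8,16); WM=6
i=4 t=20 v=7: → [16,24); WM=6
i=5 t=24 v=5: → [24,32); WM=21; [0,8) fires=8 [8,16) fires=9
i=6 t=30 v=6: → [24,32); WM=21
i=7 t=33 v=4: → [32,40); WM=30; [16,24) fires=7
i=8 t=28 v=3: DROP (t<30-1); WM=30
i=9 t=34 v=6: → [32,40); WM=31

5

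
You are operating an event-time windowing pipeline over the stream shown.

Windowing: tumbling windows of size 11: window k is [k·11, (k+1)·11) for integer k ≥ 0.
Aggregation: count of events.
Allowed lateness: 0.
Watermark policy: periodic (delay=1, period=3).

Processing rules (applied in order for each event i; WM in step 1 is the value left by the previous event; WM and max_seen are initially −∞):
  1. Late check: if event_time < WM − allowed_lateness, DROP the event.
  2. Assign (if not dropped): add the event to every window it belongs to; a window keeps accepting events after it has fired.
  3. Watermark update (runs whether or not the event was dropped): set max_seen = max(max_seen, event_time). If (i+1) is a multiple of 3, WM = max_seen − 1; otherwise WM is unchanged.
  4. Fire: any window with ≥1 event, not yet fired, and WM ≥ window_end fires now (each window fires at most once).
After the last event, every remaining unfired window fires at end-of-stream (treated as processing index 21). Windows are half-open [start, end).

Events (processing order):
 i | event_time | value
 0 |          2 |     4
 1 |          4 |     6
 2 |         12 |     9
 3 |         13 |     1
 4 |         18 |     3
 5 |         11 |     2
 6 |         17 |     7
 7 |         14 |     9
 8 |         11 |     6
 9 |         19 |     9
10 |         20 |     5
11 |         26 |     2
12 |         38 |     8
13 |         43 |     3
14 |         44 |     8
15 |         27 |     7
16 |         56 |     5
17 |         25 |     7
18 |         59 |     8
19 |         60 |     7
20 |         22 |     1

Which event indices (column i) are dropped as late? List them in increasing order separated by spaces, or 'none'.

7 8 15 17 20

i=0 t=2 v=4: → [0,11); WM=−∞
i=1 t=4 v=6: → [0,11); WM=−∞
i=2 t=12 v=9: → [11,22); WM=11; [0,11) fires=2
i=3 t=13 v=1: → [11,22); WM=11
i=4 t=18 v=3: → [11,22); WM=11
i=5 t=11 v=2: → [11,22); WM=17
i=6 t=17 v=7: → [11,22); WM=17
i=7 t=14 v=9: DROP (t<17-0); WM=17
i=8 t=11 v=6: DROP (t<17-0); WM=17
i=9 t=19 v=9: → [11,22); WM=17
i=10 t=20 v=5: → [11,22); WM=17
i=11 t=26 v=2: → [22,33); WM=25; [11,22) fires=7
i=12 t=38 v=8: → [33,44); WM=25
i=13 t=43 v=3: → [33,44); WM=25
i=14 t=44 v=8: → [44,55); WM=43; [22,33) fires=1
i=15 t=27 v=7: DROP (t<43-0); WM=43
i=16 t=56 v=5: → [55,66); WM=43
i=17 t=25 v=7: DROP (t<43-0); WM=55; [33,44) fires=2 [44,55) fires=1
i=18 t=59 v=8: → [55,66); WM=55
i=19 t=60 v=7: → [55,66); WM=55
i=20 t=22 v=1: DROP (t<55-0); WM=59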